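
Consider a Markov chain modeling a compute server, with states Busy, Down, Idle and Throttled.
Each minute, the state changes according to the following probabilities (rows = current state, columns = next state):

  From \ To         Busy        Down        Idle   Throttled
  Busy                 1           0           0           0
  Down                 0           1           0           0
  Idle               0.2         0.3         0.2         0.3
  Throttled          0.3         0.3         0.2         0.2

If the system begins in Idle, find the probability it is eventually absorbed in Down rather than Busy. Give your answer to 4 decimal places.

0.5690

Let h(s) be the probability of absorption at Down starting from transient state s. Then h(Down) = 1 and h(Busy) = 0. By first-step analysis:
h(Idle) = 0.2·0 + 0.3·1 + 0.2·h(Idle) + 0.3·h(Throttled)
h(Throttled) = 0.3·0 + 0.3·1 + 0.2·h(Idle) + 0.2·h(Throttled)
Solving: h(Idle) = 0.5690, h(Throttled) = 0.5172.
Starting from Idle, the probability is 0.5690.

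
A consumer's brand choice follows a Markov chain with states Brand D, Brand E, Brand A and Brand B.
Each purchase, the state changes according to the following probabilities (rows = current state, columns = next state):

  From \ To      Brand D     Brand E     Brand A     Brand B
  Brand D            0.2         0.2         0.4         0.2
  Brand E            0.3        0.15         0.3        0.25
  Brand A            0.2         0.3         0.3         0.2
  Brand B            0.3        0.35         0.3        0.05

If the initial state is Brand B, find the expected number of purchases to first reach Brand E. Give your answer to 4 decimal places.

Let t(s) be the expected number of purchases to first reach Brand E from state s, with t(Brand E) = 0. Conditioning on the first purchase:
t(Brand D) = 1 + 0.2·t(Brand D) + 0.4·t(Brand A) + 0.2·t(Brand B)
t(Brand A) = 1 + 0.2·t(Brand D) + 0.3·t(Brand A) + 0.2·t(Brand B)
t(Brand B) = 1 + 0.3·t(Brand D) + 0.3·t(Brand A) + 0.05·t(Brand B)
Solving: t(Brand D) = 3.8333, t(Brand A) = 3.4848, t(Brand B) = 3.3636.
Expected purchases from Brand B to Brand E: 3.3636.

3.3636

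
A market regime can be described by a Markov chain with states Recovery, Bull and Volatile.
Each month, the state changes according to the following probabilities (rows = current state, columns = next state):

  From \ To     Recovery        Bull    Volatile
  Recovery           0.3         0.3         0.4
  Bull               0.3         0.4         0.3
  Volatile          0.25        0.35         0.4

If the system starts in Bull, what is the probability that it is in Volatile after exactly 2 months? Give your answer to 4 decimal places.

0.3600

Sum over the intermediate state after 1 month:
P = P(Bull→Recovery)·P(Recovery→Volatile) + P(Bull→Bull)·P(Bull→Volatile) + P(Bull→Volatile)·P(Volatile→Volatile)
  = 0.3×0.4 + 0.4×0.3 + 0.3×0.4
  = 0.1200 + 0.1200 + 0.1200 = 0.3600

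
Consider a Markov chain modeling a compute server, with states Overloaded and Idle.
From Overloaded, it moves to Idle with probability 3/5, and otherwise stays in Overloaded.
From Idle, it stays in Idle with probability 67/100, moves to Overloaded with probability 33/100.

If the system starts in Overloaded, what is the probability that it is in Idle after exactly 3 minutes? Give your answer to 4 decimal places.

Propagate the distribution vector 3 minutes from Overloaded.
After 0 minutes: (1.0000, 0.0000)
After 1 minute: (0.4000, 0.6000)
After 2 minutes: (0.3580, 0.6420)
After 3 minutes: (0.3551, 0.6449)
P(in Idle after 3 minutes) = 0.6449

0.6449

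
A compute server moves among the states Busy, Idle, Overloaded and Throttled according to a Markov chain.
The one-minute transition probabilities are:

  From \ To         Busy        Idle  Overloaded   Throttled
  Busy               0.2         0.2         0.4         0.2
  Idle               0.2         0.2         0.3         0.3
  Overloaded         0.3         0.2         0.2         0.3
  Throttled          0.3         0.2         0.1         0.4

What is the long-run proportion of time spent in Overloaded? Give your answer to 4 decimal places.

0.2404

Let the stationary distribution be π with π = πP and π_1 + π_2 + π_3 + π_4 = 1.
π_1 = 0.2·π_1 + 0.2·π_2 + 0.3·π_3 + 0.3·π_4
π_2 = 0.2·π_1 + 0.2·π_2 + 0.2·π_3 + 0.2·π_4
π_3 = 0.4·π_1 + 0.3·π_2 + 0.2·π_3 + 0.1·π_4
Solving with the normalization constraint gives π = (0.2545, 0.2000, 0.2404, 0.3051).
So the stationary probability of Overloaded is 0.2404.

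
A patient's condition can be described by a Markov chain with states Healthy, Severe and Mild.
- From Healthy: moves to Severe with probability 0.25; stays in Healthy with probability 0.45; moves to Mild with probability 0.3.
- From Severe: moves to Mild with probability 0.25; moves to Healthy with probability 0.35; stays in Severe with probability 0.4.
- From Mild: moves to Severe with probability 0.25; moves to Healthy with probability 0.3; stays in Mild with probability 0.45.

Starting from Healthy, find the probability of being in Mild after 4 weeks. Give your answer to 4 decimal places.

Propagate the distribution vector 4 weeks from Healthy.
After 0 weeks: (1.0000, 0.0000, 0.0000)
After 1 week: (0.4500, 0.2500, 0.3000)
After 2 weeks: (0.3800, 0.2875, 0.3325)
After 3 weeks: (0.3714, 0.2931, 0.3355)
After 4 weeks: (0.3704, 0.2940, 0.3357)
P(in Mild after 4 weeks) = 0.3357

0.3357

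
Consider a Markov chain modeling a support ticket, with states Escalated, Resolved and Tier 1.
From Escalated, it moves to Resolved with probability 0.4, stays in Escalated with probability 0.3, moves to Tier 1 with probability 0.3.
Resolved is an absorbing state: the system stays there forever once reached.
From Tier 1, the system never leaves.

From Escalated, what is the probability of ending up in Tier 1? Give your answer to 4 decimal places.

0.4286

Let h(s) be the probability of absorption at Tier 1 starting from transient state s. Then h(Tier 1) = 1 and h(Resolved) = 0. By first-step analysis:
h(Escalated) = 0.3·h(Escalated) + 0.4·0 + 0.3·1
Solving: h(Escalated) = 0.4286.
Starting from Escalated, the probability is 0.4286.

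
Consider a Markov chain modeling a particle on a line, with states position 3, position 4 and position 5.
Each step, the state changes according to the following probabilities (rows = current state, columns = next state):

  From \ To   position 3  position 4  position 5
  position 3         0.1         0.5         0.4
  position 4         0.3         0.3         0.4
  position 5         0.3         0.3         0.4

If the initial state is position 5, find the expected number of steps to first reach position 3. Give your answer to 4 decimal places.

3.3333

Let t(s) be the expected number of steps to first reach position 3 from state s, with t(position 3) = 0. Conditioning on the first step:
t(position 4) = 1 + 0.3·t(position 4) + 0.4·t(position 5)
t(position 5) = 1 + 0.3·t(position 4) + 0.4·t(position 5)
Solving: t(position 4) = 3.3333, t(position 5) = 3.3333.
Expected steps from position 5 to position 3: 3.3333.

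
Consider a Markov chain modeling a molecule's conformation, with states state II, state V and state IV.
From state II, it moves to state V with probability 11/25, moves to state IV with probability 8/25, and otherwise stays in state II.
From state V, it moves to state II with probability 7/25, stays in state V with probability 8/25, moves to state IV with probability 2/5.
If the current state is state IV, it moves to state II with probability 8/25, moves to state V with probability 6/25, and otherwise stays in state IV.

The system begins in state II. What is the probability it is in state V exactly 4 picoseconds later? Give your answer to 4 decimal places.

Propagate the distribution vector 4 picoseconds from state II.
After 0 picoseconds: (1.0000, 0.0000, 0.0000)
After 1 picosecond: (0.2400, 0.4400, 0.3200)
After 2 picoseconds: (0.2832, 0.3232, 0.3936)
After 3 picoseconds: (0.2844, 0.3225, 0.3931)
After 4 picoseconds: (0.2843, 0.3227, 0.3930)
P(in state V after 4 picoseconds) = 0.3227

0.3227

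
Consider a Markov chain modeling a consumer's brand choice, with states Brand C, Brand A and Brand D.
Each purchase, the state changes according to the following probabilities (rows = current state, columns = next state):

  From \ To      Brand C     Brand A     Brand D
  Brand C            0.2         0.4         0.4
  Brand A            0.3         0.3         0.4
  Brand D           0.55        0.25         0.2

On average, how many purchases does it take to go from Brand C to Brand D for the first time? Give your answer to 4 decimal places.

2.5000

Let t(s) be the expected number of purchases to first reach Brand D from state s, with t(Brand D) = 0. Conditioning on the first purchase:
t(Brand C) = 1 + 0.2·t(Brand C) + 0.4·t(Brand A)
t(Brand A) = 1 + 0.3·t(Brand C) + 0.3·t(Brand A)
Solving: t(Brand C) = 2.5000, t(Brand A) = 2.5000.
Expected purchases from Brand C to Brand D: 2.5000.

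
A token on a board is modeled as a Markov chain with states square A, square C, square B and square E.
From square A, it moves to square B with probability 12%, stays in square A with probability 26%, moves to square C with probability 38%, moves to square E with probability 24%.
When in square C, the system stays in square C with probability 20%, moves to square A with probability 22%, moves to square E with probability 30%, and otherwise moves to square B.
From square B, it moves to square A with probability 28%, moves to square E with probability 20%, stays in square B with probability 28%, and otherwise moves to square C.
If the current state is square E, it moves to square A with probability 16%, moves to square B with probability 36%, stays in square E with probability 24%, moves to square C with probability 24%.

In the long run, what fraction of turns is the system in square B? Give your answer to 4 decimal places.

0.2628

Let the stationary distribution be π with π = πP and π_1 + π_2 + π_3 + π_4 = 1.
π_1 = 0.26·π_1 + 0.22·π_2 + 0.28·π_3 + 0.16·π_4
π_2 = 0.38·π_1 + 0.2·π_2 + 0.24·π_3 + 0.24·π_4
π_3 = 0.12·π_1 + 0.28·π_2 + 0.28·π_3 + 0.36·π_4
Solving with the normalization constraint gives π = (0.2303, 0.2618, 0.2628, 0.2452).
So the stationary probability of square B is 0.2628.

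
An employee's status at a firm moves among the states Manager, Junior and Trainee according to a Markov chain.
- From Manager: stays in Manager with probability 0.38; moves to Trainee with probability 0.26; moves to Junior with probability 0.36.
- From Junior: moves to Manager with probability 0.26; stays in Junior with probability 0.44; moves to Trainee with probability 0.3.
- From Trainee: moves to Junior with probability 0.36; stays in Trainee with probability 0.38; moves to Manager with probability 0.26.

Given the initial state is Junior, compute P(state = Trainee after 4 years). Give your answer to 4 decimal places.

Propagate the distribution vector 4 years from Junior.
After 0 years: (0.0000, 1.0000, 0.0000)
After 1 year: (0.2600, 0.4400, 0.3000)
After 2 years: (0.2912, 0.3952, 0.3136)
After 3 years: (0.2949, 0.3916, 0.3134)
After 4 years: (0.2954, 0.3913, 0.3133)
P(in Trainee after 4 years) = 0.3133

0.3133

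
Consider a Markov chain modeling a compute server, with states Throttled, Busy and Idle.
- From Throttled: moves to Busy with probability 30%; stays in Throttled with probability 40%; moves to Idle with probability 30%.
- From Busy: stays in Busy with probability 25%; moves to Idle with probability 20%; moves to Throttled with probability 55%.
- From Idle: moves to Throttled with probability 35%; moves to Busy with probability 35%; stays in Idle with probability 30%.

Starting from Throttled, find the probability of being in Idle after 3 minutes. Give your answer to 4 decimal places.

Propagate the distribution vector 3 minutes from Throttled.
After 0 minutes: (1.0000, 0.0000, 0.0000)
After 1 minute: (0.4000, 0.3000, 0.3000)
After 2 minutes: (0.4300, 0.3000, 0.2700)
After 3 minutes: (0.4315, 0.2985, 0.2700)
P(in Idle after 3 minutes) = 0.2700

0.2700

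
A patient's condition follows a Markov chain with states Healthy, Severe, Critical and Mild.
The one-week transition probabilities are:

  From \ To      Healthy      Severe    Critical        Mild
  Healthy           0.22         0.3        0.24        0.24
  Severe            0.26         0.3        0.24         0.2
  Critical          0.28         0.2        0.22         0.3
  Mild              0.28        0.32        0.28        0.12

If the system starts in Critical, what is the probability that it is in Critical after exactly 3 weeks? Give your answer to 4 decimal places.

0.2434

Propagate the distribution vector 3 weeks from Critical.
After 0 weeks: (0.0000, 0.0000, 1.0000, 0.0000)
After 1 week: (0.2800, 0.2000, 0.2200, 0.3000)
After 2 weeks: (0.2592, 0.2840, 0.2476, 0.2092)
After 3 weeks: (0.2588, 0.2794, 0.2434, 0.2184)
P(in Critical after 3 weeks) = 0.2434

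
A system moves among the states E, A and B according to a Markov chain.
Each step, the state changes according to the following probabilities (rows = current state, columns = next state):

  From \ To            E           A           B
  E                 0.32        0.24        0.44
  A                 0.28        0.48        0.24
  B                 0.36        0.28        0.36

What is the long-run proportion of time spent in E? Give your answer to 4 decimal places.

0.3205

Let the stationary distribution be π with π = πP and π_1 + π_2 + π_3 = 1.
π_1 = 0.32·π_1 + 0.28·π_2 + 0.36·π_3
π_2 = 0.24·π_1 + 0.48·π_2 + 0.28·π_3
Solving with the normalization constraint gives π = (0.3205, 0.3340, 0.3456).
So the stationary probability of E is 0.3205.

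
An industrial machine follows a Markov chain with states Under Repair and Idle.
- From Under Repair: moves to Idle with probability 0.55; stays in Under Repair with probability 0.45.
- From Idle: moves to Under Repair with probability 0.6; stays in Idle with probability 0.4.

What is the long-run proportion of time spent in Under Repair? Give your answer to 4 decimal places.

0.5217

Let the stationary distribution be π with π = πP and π_1 + π_2 = 1.
π_1 = 0.45·π_1 + 0.6·π_2
Solving with the normalization constraint gives π = (0.5217, 0.4783).
So the stationary probability of Under Repair is 0.5217.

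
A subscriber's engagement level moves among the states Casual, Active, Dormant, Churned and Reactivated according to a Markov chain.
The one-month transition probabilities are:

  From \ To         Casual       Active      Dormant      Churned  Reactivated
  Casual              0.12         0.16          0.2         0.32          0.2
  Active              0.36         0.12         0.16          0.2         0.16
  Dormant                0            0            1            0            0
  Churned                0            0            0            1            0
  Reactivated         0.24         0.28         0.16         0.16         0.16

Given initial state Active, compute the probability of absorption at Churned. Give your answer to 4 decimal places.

0.5694

Let h(s) be the probability of absorption at Churned starting from transient state s. Then h(Churned) = 1 and h(Dormant) = 0. By first-step analysis:
h(Casual) = 0.12·h(Casual) + 0.16·h(Active) + 0.2·0 + 0.32·1 + 0.2·h(Reactivated)
h(Active) = 0.36·h(Casual) + 0.12·h(Active) + 0.16·0 + 0.2·1 + 0.16·h(Reactivated)
h(Reactivated) = 0.24·h(Casual) + 0.28·h(Active) + 0.16·0 + 0.16·1 + 0.16·h(Reactivated)
Solving: h(Casual) = 0.5920, h(Active) = 0.5694, h(Reactivated) = 0.5494.
Starting from Active, the probability is 0.5694.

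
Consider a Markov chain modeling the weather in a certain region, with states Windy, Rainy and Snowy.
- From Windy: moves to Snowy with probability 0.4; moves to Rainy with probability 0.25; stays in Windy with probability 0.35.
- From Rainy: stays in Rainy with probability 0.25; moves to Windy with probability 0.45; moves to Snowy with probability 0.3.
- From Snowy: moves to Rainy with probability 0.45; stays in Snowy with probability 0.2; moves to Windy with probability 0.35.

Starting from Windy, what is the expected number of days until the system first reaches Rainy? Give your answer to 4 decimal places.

3.1579

Let t(s) be the expected number of days to first reach Rainy from state s, with t(Rainy) = 0. Conditioning on the first day:
t(Windy) = 1 + 0.35·t(Windy) + 0.4·t(Snowy)
t(Snowy) = 1 + 0.35·t(Windy) + 0.2·t(Snowy)
Solving: t(Windy) = 3.1579, t(Snowy) = 2.6316.
Expected days from Windy to Rainy: 3.1579.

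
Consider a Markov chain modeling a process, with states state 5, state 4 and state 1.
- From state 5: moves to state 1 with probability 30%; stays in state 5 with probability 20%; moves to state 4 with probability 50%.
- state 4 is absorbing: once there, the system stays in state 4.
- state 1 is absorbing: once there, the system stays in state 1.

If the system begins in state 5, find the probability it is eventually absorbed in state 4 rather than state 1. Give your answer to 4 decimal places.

0.6250

Let h(s) be the probability of absorption at state 4 starting from transient state s. Then h(state 4) = 1 and h(state 1) = 0. By first-step analysis:
h(state 5) = 0.2·h(state 5) + 0.5·1 + 0.3·0
Solving: h(state 5) = 0.6250.
Starting from state 5, the probability is 0.6250.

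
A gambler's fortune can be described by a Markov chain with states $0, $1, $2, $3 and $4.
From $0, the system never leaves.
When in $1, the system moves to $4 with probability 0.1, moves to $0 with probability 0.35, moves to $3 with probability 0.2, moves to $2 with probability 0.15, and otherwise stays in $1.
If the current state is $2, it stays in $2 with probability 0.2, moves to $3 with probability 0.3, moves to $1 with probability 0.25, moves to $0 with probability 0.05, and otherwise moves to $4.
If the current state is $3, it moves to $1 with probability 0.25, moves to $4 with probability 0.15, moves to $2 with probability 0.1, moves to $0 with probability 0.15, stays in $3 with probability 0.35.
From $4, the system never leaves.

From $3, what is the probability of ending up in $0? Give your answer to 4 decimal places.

Let h(s) be the probability of absorption at $0 starting from transient state s. Then h($0) = 1 and h($4) = 0. By first-step analysis:
h($1) = 0.35·1 + 0.2·h($1) + 0.15·h($2) + 0.2·h($3) + 0.1·0
h($2) = 0.05·1 + 0.25·h($1) + 0.2·h($2) + 0.3·h($3) + 0.2·0
h($3) = 0.15·1 + 0.25·h($1) + 0.1·h($2) + 0.35·h($3) + 0.15·0
Solving: h($1) = 0.6684, h($2) = 0.4821, h($3) = 0.5620.
Starting from $3, the probability is 0.5620.

0.5620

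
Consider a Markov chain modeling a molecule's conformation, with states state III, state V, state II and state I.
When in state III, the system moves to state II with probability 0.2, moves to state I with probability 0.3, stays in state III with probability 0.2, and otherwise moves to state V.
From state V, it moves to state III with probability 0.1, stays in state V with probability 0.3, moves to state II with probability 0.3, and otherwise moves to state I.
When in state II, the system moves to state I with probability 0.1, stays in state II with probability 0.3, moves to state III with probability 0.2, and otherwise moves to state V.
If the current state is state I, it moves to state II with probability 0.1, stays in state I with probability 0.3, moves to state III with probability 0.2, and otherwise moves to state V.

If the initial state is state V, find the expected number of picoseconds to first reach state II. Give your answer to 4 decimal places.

4.4335

Let t(s) be the expected number of picoseconds to first reach state II from state s, with t(state II) = 0. Conditioning on the first picosecond:
t(state III) = 1 + 0.2·t(state III) + 0.3·t(state V) + 0.3·t(state I)
t(state V) = 1 + 0.1·t(state III) + 0.3·t(state V) + 0.3·t(state I)
t(state I) = 1 + 0.2·t(state III) + 0.4·t(state V) + 0.3·t(state I)
Solving: t(state III) = 4.9261, t(state V) = 4.4335, t(state I) = 5.3695.
Expected picoseconds from state V to state II: 4.4335.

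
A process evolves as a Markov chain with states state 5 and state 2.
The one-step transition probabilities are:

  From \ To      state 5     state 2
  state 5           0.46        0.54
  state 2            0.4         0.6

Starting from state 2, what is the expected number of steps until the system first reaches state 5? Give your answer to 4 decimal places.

Let t(s) be the expected number of steps to first reach state 5 from state s, with t(state 5) = 0. Conditioning on the first step:
t(state 2) = 1 + 0.6·t(state 2)
Solving: t(state 2) = 2.5000.
Expected steps from state 2 to state 5: 2.5000.

2.5000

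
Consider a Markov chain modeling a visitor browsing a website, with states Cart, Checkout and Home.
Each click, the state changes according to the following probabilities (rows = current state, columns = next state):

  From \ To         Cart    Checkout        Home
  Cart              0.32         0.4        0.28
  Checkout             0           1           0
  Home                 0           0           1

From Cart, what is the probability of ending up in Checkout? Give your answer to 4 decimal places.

0.5882

Let h(s) be the probability of absorption at Checkout starting from transient state s. Then h(Checkout) = 1 and h(Home) = 0. By first-step analysis:
h(Cart) = 0.32·h(Cart) + 0.4·1 + 0.28·0
Solving: h(Cart) = 0.5882.
Starting from Cart, the probability is 0.5882.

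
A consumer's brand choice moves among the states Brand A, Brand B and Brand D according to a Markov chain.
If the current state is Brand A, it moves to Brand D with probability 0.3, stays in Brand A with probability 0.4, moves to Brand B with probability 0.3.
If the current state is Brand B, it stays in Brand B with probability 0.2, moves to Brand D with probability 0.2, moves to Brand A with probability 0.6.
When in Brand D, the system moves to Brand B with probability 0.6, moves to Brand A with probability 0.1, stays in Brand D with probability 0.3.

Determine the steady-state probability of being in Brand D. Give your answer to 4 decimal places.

0.2655

Let the stationary distribution be π with π = πP and π_1 + π_2 + π_3 = 1.
π_1 = 0.4·π_1 + 0.6·π_2 + 0.1·π_3
π_2 = 0.3·π_1 + 0.2·π_2 + 0.6·π_3
Solving with the normalization constraint gives π = (0.3894, 0.3451, 0.2655).
So the stationary probability of Brand D is 0.2655.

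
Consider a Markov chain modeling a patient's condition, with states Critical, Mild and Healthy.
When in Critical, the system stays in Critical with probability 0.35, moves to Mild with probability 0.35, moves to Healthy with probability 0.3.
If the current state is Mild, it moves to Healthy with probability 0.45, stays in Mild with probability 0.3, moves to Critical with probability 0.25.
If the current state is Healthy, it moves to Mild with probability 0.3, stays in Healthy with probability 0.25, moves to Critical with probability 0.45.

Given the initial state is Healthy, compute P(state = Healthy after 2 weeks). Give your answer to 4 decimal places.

0.3325

Sum over the intermediate state after 1 week:
P = P(Healthy→Critical)·P(Critical→Healthy) + P(Healthy→Mild)·P(Mild→Healthy) + P(Healthy→Healthy)·P(Healthy→Healthy)
  = 0.45×0.3 + 0.3×0.45 + 0.25×0.25
  = 0.1350 + 0.1350 + 0.0625 = 0.3325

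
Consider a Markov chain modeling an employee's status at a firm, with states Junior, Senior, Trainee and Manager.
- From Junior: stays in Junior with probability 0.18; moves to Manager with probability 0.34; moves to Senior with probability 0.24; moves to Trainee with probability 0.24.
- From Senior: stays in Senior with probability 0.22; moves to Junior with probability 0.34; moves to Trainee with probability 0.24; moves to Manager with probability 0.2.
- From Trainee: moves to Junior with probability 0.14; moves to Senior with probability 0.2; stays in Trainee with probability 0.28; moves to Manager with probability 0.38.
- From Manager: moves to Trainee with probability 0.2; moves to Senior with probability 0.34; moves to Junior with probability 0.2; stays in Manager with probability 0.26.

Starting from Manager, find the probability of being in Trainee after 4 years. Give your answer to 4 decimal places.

Propagate the distribution vector 4 years from Manager.
After 0 years: (0.0000, 0.0000, 0.0000, 1.0000)
After 1 year: (0.2000, 0.3400, 0.2000, 0.2600)
After 2 years: (0.2316, 0.2512, 0.2376, 0.2796)
After 3 years: (0.2163, 0.2534, 0.2383, 0.2920)
After 4 years: (0.2169, 0.2546, 0.2379, 0.2907)
P(in Trainee after 4 years) = 0.2379

0.2379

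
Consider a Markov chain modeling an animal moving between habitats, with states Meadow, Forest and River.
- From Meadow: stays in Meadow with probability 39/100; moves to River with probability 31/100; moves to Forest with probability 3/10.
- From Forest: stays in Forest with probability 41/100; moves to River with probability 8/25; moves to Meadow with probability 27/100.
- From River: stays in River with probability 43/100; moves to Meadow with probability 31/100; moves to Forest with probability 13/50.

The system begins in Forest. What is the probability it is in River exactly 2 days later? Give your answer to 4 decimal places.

0.3525

Sum over the intermediate state after 1 day:
P = P(Forest→Meadow)·P(Meadow→River) + P(Forest→Forest)·P(Forest→River) + P(Forest→River)·P(River→River)
  = 0.27×0.31 + 0.41×0.32 + 0.32×0.43
  = 0.0837 + 0.1312 + 0.1376 = 0.3525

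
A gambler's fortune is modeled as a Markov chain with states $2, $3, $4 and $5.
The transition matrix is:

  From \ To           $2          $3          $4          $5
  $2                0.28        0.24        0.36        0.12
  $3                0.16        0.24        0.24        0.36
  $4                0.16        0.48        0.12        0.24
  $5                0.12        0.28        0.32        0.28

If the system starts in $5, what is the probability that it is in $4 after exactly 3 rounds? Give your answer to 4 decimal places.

Propagate the distribution vector 3 rounds from $5.
After 0 rounds: (0.0000, 0.0000, 0.0000, 1.0000)
After 1 round: (0.1200, 0.2800, 0.3200, 0.2800)
After 2 rounds: (0.1632, 0.3280, 0.2384, 0.2704)
After 3 rounds: (0.1688, 0.3080, 0.2526, 0.2706)
P(in $4 after 3 rounds) = 0.2526

0.2526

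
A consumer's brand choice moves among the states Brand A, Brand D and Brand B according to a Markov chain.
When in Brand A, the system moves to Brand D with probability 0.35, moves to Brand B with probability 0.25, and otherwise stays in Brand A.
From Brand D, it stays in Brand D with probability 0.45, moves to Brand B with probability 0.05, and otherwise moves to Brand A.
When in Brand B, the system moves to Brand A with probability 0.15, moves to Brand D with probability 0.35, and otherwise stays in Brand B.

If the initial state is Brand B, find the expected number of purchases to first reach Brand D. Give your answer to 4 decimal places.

Let t(s) be the expected number of purchases to first reach Brand D from state s, with t(Brand D) = 0. Conditioning on the first purchase:
t(Brand A) = 1 + 0.4·t(Brand A) + 0.25·t(Brand B)
t(Brand B) = 1 + 0.15·t(Brand A) + 0.5·t(Brand B)
Solving: t(Brand A) = 2.8571, t(Brand B) = 2.8571.
Expected purchases from Brand B to Brand D: 2.8571.

2.8571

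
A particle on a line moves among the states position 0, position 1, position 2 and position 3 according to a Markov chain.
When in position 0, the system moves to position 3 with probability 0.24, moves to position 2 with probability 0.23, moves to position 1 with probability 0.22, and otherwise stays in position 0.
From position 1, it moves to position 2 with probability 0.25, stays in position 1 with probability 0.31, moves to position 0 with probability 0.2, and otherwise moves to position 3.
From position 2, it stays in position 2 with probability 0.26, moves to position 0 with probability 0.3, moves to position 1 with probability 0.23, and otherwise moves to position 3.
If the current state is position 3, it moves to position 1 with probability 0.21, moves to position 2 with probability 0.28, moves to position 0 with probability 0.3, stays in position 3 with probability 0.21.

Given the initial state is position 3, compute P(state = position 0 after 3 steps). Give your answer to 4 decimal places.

Propagate the distribution vector 3 steps from position 3.
After 0 steps: (0.0000, 0.0000, 0.0000, 1.0000)
After 1 step: (0.3000, 0.2100, 0.2800, 0.2100)
After 2 steps: (0.2820, 0.2396, 0.2531, 0.2253)
After 3 steps: (0.2789, 0.2418, 0.2537, 0.2256)
P(in position 0 after 3 steps) = 0.2789

0.2789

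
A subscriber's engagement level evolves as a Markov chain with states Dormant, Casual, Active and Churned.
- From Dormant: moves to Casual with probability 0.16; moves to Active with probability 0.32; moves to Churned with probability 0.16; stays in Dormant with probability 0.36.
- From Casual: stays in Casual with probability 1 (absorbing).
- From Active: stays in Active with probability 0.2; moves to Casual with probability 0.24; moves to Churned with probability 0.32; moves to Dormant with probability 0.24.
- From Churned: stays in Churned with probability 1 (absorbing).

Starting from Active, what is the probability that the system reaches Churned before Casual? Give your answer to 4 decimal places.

Let h(s) be the probability of absorption at Churned starting from transient state s. Then h(Churned) = 1 and h(Casual) = 0. By first-step analysis:
h(Dormant) = 0.36·h(Dormant) + 0.16·0 + 0.32·h(Active) + 0.16·1
h(Active) = 0.24·h(Dormant) + 0.24·0 + 0.2·h(Active) + 0.32·1
Solving: h(Dormant) = 0.5294, h(Active) = 0.5588.
Starting from Active, the probability is 0.5588.

0.5588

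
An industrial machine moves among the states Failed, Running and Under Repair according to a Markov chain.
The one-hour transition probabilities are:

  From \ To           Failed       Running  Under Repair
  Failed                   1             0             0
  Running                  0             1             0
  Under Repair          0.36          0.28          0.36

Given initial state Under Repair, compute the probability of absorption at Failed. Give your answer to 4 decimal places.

Let h(s) be the probability of absorption at Failed starting from transient state s. Then h(Failed) = 1 and h(Running) = 0. By first-step analysis:
h(Under Repair) = 0.36·1 + 0.28·0 + 0.36·h(Under Repair)
Solving: h(Under Repair) = 0.5625.
Starting from Under Repair, the probability is 0.5625.

0.5625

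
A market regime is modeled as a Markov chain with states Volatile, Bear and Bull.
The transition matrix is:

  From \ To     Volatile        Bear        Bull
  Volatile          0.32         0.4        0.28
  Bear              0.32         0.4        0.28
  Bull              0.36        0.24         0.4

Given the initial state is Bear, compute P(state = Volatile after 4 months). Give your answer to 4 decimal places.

0.3327

Propagate the distribution vector 4 months from Bear.
After 0 months: (0.0000, 1.0000, 0.0000)
After 1 month: (0.3200, 0.4000, 0.2800)
After 2 months: (0.3312, 0.3552, 0.3136)
After 3 months: (0.3325, 0.3498, 0.3176)
After 4 months: (0.3327, 0.3492, 0.3181)
P(in Volatile after 4 months) = 0.3327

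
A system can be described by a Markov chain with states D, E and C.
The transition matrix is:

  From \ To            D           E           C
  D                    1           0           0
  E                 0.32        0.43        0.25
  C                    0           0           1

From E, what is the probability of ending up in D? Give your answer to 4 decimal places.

Let h(s) be the probability of absorption at D starting from transient state s. Then h(D) = 1 and h(C) = 0. By first-step analysis:
h(E) = 0.32·1 + 0.43·h(E) + 0.25·0
Solving: h(E) = 0.5614.
Starting from E, the probability is 0.5614.

0.5614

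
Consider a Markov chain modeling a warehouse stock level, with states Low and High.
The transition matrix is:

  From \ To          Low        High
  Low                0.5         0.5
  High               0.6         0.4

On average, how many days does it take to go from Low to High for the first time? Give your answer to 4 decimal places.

Let t(s) be the expected number of days to first reach High from state s, with t(High) = 0. Conditioning on the first day:
t(Low) = 1 + 0.5·t(Low)
Solving: t(Low) = 2.0000.
Expected days from Low to High: 2.0000.

2.0000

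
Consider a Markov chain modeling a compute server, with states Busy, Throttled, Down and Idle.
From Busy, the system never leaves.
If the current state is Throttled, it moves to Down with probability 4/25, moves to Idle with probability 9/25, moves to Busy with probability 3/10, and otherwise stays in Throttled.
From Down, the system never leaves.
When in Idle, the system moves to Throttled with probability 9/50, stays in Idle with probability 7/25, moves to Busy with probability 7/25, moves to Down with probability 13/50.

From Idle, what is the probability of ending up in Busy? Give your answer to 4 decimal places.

Let h(s) be the probability of absorption at Busy starting from transient state s. Then h(Busy) = 1 and h(Down) = 0. By first-step analysis:
h(Throttled) = 0.3·1 + 0.18·h(Throttled) + 0.16·0 + 0.36·h(Idle)
h(Idle) = 0.28·1 + 0.18·h(Throttled) + 0.26·0 + 0.28·h(Idle)
Solving: h(Throttled) = 0.6027, h(Idle) = 0.5396.
Starting from Idle, the probability is 0.5396.

0.5396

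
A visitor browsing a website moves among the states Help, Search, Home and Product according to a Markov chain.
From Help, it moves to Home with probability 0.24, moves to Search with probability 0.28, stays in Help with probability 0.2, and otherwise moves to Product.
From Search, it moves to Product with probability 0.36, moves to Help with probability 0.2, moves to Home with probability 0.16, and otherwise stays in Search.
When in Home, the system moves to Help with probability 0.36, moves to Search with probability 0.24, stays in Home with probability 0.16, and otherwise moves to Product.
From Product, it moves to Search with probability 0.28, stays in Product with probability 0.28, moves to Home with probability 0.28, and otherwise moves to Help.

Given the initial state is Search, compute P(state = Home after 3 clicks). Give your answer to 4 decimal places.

0.2124

Propagate the distribution vector 3 clicks from Search.
After 0 clicks: (0.0000, 1.0000, 0.0000, 0.0000)
After 1 click: (0.2000, 0.2800, 0.1600, 0.3600)
After 2 clicks: (0.2112, 0.2736, 0.2192, 0.2960)
After 3 clicks: (0.2232, 0.2712, 0.2124, 0.2931)
P(in Home after 3 clicks) = 0.2124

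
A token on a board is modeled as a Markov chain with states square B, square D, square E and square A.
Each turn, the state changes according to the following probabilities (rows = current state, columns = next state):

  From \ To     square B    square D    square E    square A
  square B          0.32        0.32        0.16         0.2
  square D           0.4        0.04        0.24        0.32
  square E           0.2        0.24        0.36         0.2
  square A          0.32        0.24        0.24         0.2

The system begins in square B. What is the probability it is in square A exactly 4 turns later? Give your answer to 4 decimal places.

0.2271

Propagate the distribution vector 4 turns from square B.
After 0 turns: (1.0000, 0.0000, 0.0000, 0.0000)
After 1 turn: (0.3200, 0.3200, 0.1600, 0.2000)
After 2 turns: (0.3264, 0.2016, 0.2336, 0.2384)
After 3 turns: (0.3081, 0.2258, 0.2419, 0.2242)
After 4 turns: (0.3090, 0.2195, 0.2444, 0.2271)
P(in square A after 4 turns) = 0.2271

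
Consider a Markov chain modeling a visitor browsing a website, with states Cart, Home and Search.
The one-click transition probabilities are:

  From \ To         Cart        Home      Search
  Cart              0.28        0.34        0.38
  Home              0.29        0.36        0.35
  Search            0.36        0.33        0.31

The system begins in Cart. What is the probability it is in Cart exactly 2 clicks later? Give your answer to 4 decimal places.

0.3138

Sum over the intermediate state after 1 click:
P = P(Cart→Cart)·P(Cart→Cart) + P(Cart→Home)·P(Home→Cart) + P(Cart→Search)·P(Search→Cart)
  = 0.28×0.28 + 0.34×0.29 + 0.38×0.36
  = 0.0784 + 0.0986 + 0.1368 = 0.3138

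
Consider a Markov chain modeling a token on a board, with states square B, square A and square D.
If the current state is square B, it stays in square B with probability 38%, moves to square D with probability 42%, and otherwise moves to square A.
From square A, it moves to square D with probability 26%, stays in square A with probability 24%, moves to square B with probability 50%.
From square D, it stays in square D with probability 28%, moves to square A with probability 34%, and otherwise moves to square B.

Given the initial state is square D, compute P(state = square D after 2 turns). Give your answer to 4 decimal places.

Sum over the intermediate state after 1 turn:
P = P(square D→square B)·P(square B→square D) + P(square D→square A)·P(square A→square D) + P(square D→square D)·P(square D→square D)
  = 0.38×0.42 + 0.34×0.26 + 0.28×0.28
  = 0.1596 + 0.0884 + 0.0784 = 0.3264

0.3264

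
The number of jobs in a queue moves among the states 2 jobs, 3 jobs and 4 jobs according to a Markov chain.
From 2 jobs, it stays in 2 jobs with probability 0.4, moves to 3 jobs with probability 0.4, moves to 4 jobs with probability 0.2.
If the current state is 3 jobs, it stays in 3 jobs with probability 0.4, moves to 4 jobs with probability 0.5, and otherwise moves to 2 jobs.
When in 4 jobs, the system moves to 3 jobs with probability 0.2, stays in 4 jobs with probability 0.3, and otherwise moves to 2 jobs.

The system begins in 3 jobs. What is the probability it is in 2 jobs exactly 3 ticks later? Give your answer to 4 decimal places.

0.3470

Propagate the distribution vector 3 ticks from 3 jobs.
After 0 ticks: (0.0000, 1.0000, 0.0000)
After 1 tick: (0.1000, 0.4000, 0.5000)
After 2 ticks: (0.3300, 0.3000, 0.3700)
After 3 ticks: (0.3470, 0.3260, 0.3270)
P(in 2 jobs after 3 ticks) = 0.3470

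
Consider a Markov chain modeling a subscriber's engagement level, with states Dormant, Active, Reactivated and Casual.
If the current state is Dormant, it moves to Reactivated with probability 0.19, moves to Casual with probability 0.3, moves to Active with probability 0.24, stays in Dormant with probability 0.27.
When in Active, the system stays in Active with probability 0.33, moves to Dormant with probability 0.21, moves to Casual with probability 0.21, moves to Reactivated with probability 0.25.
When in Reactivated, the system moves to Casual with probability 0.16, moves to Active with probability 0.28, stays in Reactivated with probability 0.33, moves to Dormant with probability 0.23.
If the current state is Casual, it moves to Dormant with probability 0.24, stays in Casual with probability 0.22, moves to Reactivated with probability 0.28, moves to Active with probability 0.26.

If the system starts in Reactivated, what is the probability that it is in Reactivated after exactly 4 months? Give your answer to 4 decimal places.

0.2635

Propagate the distribution vector 4 months from Reactivated.
After 0 months: (0.0000, 0.0000, 1.0000, 0.0000)
After 1 month: (0.2300, 0.2800, 0.3300, 0.1600)
After 2 months: (0.2352, 0.2816, 0.2674, 0.2158)
After 3 months: (0.2359, 0.2804, 0.2638, 0.2200)
After 4 months: (0.2360, 0.2802, 0.2635, 0.2202)
P(in Reactivated after 4 months) = 0.2635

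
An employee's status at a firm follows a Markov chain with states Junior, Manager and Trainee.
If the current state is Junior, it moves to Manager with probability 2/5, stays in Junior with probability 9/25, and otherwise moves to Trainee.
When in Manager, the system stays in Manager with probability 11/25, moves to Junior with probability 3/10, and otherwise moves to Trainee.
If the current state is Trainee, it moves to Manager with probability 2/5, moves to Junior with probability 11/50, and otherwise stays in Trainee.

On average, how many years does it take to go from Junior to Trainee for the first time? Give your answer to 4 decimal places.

Let t(s) be the expected number of years to first reach Trainee from state s, with t(Trainee) = 0. Conditioning on the first year:
t(Junior) = 1 + 0.36·t(Junior) + 0.4·t(Manager)
t(Manager) = 1 + 0.3·t(Junior) + 0.44·t(Manager)
Solving: t(Junior) = 4.0268, t(Manager) = 3.9430.
Expected years from Junior to Trainee: 4.0268.

4.0268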